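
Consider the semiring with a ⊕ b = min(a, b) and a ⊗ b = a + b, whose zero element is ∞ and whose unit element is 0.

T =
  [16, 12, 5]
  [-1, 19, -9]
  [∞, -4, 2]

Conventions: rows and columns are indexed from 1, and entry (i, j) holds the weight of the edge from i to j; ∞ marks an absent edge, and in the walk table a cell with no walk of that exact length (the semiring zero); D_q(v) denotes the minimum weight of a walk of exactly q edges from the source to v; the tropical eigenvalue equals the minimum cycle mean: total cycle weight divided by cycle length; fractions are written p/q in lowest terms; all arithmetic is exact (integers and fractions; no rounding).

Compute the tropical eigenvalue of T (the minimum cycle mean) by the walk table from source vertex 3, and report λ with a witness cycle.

q=0: [∞, ∞, 0]
q=1: [∞, -4, 2]
q=2: [-5, -2, -13]
q=3: [-3, -17, -11]
Optimal cycle mean attained by: cycle 2->3->2, total (-9) + (-4), length 2.
Answer: λ = -13/2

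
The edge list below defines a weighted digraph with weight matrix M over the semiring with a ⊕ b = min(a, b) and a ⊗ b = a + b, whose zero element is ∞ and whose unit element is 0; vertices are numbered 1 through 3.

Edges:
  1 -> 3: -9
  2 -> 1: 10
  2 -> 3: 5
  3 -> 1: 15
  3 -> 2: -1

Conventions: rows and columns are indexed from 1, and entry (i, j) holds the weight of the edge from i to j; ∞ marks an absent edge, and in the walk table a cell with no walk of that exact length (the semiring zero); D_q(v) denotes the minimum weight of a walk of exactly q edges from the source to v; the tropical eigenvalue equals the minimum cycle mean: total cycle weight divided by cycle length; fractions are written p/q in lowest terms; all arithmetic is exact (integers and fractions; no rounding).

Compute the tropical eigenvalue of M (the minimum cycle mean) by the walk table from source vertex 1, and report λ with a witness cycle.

q=0: [0, ∞, ∞]
q=1: [∞, ∞, -9]
q=2: [6, -10, ∞]
q=3: [0, ∞, -5]
Optimal cycle mean attained by: cycle 1->3->2->1, total (-9) + (-1) + 10, length 3.
Answer: λ = 0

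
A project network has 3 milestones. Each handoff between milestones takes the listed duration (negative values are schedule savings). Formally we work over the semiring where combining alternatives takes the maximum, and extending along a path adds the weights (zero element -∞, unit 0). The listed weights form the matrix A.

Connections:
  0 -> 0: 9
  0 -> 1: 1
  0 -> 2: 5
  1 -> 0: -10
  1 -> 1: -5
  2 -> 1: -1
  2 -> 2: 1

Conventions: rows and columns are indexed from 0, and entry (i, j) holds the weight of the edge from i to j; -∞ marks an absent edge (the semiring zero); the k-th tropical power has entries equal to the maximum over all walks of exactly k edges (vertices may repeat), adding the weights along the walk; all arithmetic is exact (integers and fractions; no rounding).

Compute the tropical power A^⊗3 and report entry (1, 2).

A^⊗2:
  [18, 10, 14]
  [-1, -9, -5]
  [-11, 0, 2]
A^⊗3:
  [27, 19, 23]
  [8, 0, 4]
  [-2, 1, 3]
Key observation: the optimum is the walk 1->0->0->2, with weight (-10) + 9 + 5 = 4.
Optimal value attained by: walk 1->0->0->2.
Answer: (A^⊗3)[1][2] = 4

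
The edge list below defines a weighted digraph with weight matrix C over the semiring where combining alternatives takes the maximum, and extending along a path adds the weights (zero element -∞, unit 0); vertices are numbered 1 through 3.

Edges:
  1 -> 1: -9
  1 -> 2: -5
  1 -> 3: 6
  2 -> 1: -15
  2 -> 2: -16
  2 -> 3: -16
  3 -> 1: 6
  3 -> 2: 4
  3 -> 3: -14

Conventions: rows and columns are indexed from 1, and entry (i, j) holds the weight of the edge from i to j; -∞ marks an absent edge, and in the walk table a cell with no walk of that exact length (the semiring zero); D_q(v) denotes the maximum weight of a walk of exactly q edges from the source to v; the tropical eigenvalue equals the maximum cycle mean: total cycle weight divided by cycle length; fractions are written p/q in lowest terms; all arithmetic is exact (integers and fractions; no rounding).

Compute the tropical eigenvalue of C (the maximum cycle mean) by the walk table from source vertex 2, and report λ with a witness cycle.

q=0: [-∞, 0, -∞]
q=1: [-15, -16, -16]
q=2: [-10, -12, -9]
q=3: [-3, -5, -4]
Optimal cycle mean attained by: cycle 1->3->1, total 6 + 6, length 2.
Answer: λ = 6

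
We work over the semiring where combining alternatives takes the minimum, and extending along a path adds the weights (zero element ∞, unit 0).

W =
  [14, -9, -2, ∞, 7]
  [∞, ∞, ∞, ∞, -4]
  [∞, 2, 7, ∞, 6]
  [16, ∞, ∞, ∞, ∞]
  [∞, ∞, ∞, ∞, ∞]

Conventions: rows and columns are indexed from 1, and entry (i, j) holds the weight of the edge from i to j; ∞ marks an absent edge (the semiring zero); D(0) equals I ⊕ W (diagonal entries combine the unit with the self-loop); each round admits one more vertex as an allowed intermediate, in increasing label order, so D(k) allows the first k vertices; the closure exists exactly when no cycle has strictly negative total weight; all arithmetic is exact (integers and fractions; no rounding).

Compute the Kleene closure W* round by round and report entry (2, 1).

D(0):
  [0, -9, -2, ∞, 7]
  [∞, 0, ∞, ∞, -4]
  [∞, 2, 0, ∞, 6]
  [16, ∞, ∞, 0, ∞]
  [∞, ∞, ∞, ∞, 0]
D(1):
  [0, -9, -2, ∞, 7]
  [∞, 0, ∞, ∞, -4]
  [∞, 2, 0, ∞, 6]
  [16, 7, 14, 0, 23]
  [∞, ∞, ∞, ∞, 0]
D(2):
  [0, -9, -2, ∞, -13]
  [∞, 0, ∞, ∞, -4]
  [∞, 2, 0, ∞, -2]
  [16, 7, 14, 0, 3]
  [∞, ∞, ∞, ∞, 0]
D(3):
  [0, -9, -2, ∞, -13]
  [∞, 0, ∞, ∞, -4]
  [∞, 2, 0, ∞, -2]
  [16, 7, 14, 0, 3]
  [∞, ∞, ∞, ∞, 0]
D(4):
  [0, -9, -2, ∞, -13]
  [∞, 0, ∞, ∞, -4]
  [∞, 2, 0, ∞, -2]
  [16, 7, 14, 0, 3]
  [∞, ∞, ∞, ∞, 0]
D(5):
  [0, -9, -2, ∞, -13]
  [∞, 0, ∞, ∞, -4]
  [∞, 2, 0, ∞, -2]
  [16, 7, 14, 0, 3]
  [∞, ∞, ∞, ∞, 0]
Answer: W*[2][1] = ∞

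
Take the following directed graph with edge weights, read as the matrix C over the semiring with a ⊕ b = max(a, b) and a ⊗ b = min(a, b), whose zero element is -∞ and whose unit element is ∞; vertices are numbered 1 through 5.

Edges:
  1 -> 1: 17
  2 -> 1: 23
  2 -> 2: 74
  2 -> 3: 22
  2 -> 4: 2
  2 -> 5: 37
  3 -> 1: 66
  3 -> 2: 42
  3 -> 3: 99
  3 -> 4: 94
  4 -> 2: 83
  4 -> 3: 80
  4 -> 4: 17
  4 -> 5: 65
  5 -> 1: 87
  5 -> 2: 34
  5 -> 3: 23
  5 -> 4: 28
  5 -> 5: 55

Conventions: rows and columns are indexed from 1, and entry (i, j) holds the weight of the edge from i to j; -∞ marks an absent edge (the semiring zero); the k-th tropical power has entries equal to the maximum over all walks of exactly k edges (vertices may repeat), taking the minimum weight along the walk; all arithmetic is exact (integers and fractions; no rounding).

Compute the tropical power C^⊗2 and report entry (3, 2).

C^⊗2:
  [17, -∞, -∞, -∞, -∞]
  [37, 74, 23, 28, 37]
  [66, 83, 99, 94, 65]
  [66, 74, 80, 80, 55]
  [55, 34, 28, 28, 55]
Key observation: the optimum is the walk 3->4->2, with weight 94 min 83 = 83.
Optimal value attained by: walk 3->4->2.
Answer: (C^⊗2)[3][2] = 83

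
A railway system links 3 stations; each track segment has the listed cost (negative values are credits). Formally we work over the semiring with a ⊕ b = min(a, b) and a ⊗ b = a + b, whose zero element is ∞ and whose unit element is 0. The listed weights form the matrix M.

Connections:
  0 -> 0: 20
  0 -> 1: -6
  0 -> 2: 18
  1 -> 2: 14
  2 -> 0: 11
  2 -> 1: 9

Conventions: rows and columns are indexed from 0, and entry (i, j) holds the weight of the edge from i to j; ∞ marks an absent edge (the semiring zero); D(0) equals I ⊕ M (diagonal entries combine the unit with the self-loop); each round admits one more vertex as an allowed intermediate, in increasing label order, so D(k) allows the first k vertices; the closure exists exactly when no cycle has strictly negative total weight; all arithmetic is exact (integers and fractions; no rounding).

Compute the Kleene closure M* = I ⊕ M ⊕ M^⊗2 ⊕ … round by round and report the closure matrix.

D(0):
  [0, -6, 18]
  [∞, 0, 14]
  [11, 9, 0]
D(1):
  [0, -6, 18]
  [∞, 0, 14]
  [11, 5, 0]
D(2):
  [0, -6, 8]
  [∞, 0, 14]
  [11, 5, 0]
D(3):
  [0, -6, 8]
  [25, 0, 14]
  [11, 5, 0]
Answer: M* = [[0, -6, 8], [25, 0, 14], [11, 5, 0]]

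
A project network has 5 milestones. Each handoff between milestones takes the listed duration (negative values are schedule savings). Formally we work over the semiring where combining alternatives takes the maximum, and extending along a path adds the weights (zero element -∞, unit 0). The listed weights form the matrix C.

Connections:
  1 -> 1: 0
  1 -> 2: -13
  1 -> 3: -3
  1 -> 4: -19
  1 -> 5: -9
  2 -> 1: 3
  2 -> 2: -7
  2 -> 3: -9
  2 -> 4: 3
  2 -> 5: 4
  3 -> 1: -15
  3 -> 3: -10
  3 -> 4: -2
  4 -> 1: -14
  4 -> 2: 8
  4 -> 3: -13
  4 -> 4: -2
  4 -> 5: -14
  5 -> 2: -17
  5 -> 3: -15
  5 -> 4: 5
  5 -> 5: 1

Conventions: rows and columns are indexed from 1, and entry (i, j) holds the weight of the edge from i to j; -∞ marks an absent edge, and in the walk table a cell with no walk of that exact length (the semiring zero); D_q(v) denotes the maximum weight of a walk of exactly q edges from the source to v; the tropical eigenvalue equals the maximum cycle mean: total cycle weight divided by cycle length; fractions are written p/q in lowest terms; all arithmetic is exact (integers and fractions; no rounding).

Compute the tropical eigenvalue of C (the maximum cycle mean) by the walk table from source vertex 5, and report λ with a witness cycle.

q=0: [-∞, -∞, -∞, -∞, 0]
q=1: [-∞, -17, -15, 5, 1]
q=2: [-9, 13, -8, 6, 2]
q=3: [16, 14, 4, 16, 17]
q=4: [17, 24, 13, 22, 18]
q=5: [27, 30, 15, 27, 28]
Optimal cycle mean attained by: cycle 2->5->4->2, total 4 + 5 + 8, length 3.
Answer: λ = 17/3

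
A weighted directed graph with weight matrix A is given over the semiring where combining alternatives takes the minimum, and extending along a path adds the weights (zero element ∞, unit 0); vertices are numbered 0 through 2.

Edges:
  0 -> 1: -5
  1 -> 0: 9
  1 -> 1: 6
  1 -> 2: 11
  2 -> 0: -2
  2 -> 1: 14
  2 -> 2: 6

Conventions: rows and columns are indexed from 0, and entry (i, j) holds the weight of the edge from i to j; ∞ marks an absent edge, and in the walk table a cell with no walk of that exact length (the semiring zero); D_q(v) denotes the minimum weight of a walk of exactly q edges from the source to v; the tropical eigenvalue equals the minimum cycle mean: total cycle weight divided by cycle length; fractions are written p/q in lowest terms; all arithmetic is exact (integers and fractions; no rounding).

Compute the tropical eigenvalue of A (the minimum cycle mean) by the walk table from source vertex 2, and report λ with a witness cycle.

q=0: [∞, ∞, 0]
q=1: [-2, 14, 6]
q=2: [4, -7, 12]
q=3: [2, -1, 4]
Optimal cycle mean attained by: cycle 0->1->2->0, total (-5) + 11 + (-2), length 3.
Answer: λ = 4/3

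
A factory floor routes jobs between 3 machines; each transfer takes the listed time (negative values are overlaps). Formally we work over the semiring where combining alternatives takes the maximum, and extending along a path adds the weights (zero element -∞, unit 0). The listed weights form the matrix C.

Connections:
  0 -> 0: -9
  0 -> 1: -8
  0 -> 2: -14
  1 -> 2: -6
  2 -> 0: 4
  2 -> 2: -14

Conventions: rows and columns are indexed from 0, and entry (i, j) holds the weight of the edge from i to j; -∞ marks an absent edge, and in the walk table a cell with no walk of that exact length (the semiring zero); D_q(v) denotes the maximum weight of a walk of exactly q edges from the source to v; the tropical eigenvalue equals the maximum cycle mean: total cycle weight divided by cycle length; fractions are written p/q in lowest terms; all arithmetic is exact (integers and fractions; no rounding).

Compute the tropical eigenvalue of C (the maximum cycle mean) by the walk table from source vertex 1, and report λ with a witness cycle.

q=0: [-∞, 0, -∞]
q=1: [-∞, -∞, -6]
q=2: [-2, -∞, -20]
q=3: [-11, -10, -16]
Optimal cycle mean attained by: cycle 0->1->2->0, total (-8) + (-6) + 4, length 3.
Answer: λ = -10/3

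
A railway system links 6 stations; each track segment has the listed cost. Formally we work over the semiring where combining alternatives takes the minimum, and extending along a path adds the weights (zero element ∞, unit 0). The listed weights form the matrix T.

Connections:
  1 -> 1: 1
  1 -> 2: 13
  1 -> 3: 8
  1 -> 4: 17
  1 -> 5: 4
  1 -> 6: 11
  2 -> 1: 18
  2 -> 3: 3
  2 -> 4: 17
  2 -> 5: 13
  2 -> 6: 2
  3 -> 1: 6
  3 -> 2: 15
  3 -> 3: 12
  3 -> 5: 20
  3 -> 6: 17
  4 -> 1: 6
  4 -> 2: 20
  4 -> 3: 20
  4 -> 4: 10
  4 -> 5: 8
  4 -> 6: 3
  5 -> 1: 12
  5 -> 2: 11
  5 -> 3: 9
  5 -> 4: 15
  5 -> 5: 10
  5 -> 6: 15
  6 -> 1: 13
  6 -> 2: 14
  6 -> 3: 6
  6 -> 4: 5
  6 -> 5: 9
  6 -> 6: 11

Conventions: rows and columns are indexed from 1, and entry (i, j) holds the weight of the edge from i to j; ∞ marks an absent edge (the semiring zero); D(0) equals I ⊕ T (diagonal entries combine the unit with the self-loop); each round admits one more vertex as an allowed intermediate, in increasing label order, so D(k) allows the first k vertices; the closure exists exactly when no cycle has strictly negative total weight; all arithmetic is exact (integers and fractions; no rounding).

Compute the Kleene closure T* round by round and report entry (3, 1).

D(0):
  [0, 13, 8, 17, 4, 11]
  [18, 0, 3, 17, 13, 2]
  [6, 15, 0, ∞, 20, 17]
  [6, 20, 20, 0, 8, 3]
  [12, 11, 9, 15, 0, 15]
  [13, 14, 6, 5, 9, 0]
D(1):
  [0, 13, 8, 17, 4, 11]
  [18, 0, 3, 17, 13, 2]
  [6, 15, 0, 23, 10, 17]
  [6, 19, 14, 0, 8, 3]
  [12, 11, 9, 15, 0, 15]
  [13, 14, 6, 5, 9, 0]
D(2):
  [0, 13, 8, 17, 4, 11]
  [18, 0, 3, 17, 13, 2]
  [6, 15, 0, 23, 10, 17]
  [6, 19, 14, 0, 8, 3]
  [12, 11, 9, 15, 0, 13]
  [13, 14, 6, 5, 9, 0]
D(3):
  [0, 13, 8, 17, 4, 11]
  [9, 0, 3, 17, 13, 2]
  [6, 15, 0, 23, 10, 17]
  [6, 19, 14, 0, 8, 3]
  [12, 11, 9, 15, 0, 13]
  [12, 14, 6, 5, 9, 0]
D(4):
  [0, 13, 8, 17, 4, 11]
  [9, 0, 3, 17, 13, 2]
  [6, 15, 0, 23, 10, 17]
  [6, 19, 14, 0, 8, 3]
  [12, 11, 9, 15, 0, 13]
  [11, 14, 6, 5, 9, 0]
D(5):
  [0, 13, 8, 17, 4, 11]
  [9, 0, 3, 17, 13, 2]
  [6, 15, 0, 23, 10, 17]
  [6, 19, 14, 0, 8, 3]
  [12, 11, 9, 15, 0, 13]
  [11, 14, 6, 5, 9, 0]
D(6):
  [0, 13, 8, 16, 4, 11]
  [9, 0, 3, 7, 11, 2]
  [6, 15, 0, 22, 10, 17]
  [6, 17, 9, 0, 8, 3]
  [12, 11, 9, 15, 0, 13]
  [11, 14, 6, 5, 9, 0]
Answer: T*[3][1] = 6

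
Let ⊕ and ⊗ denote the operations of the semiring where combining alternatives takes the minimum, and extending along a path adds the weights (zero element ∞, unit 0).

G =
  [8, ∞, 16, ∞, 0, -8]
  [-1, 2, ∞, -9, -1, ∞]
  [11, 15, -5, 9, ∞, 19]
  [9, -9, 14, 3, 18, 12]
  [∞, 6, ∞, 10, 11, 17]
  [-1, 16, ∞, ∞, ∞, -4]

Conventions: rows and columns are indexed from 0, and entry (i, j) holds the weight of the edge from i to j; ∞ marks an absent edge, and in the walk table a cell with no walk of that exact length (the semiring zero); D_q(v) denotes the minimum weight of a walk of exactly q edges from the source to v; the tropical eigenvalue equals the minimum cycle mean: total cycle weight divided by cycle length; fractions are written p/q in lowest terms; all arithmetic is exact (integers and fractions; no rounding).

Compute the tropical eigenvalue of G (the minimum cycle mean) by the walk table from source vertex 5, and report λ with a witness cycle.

q=0: [∞, ∞, ∞, ∞, ∞, 0]
q=1: [-1, 16, ∞, ∞, ∞, -4]
q=2: [-5, 12, 15, 7, -1, -9]
q=3: [-10, -2, 10, 3, -5, -13]
q=4: [-14, -6, 5, -11, -10, -18]
q=5: [-19, -20, 0, -15, -14, -22]
q=6: [-23, -24, -5, -29, -21, -27]
Optimal cycle mean attained by: cycle 1->3->1, total (-9) + (-9), length 2.
Answer: λ = -9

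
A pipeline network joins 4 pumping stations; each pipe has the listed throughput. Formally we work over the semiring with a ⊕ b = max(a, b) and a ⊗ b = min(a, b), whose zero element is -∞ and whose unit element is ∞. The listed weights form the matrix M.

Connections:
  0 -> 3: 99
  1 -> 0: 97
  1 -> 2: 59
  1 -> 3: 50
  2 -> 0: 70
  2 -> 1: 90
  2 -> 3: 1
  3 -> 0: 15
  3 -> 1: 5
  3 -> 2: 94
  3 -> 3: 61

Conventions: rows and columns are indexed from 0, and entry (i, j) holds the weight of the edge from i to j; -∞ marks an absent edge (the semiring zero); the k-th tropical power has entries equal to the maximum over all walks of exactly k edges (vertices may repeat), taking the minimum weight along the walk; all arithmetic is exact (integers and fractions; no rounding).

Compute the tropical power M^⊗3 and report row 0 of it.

M^⊗2:
  [15, 5, 94, 61]
  [59, 59, 50, 97]
  [90, 1, 59, 70]
  [70, 90, 61, 61]
M^⊗3:
  [70, 90, 61, 61]
  [59, 50, 94, 61]
  [59, 59, 70, 90]
  [90, 61, 61, 70]
Answer: row 0 of M^⊗3 = [70, 90, 61, 61]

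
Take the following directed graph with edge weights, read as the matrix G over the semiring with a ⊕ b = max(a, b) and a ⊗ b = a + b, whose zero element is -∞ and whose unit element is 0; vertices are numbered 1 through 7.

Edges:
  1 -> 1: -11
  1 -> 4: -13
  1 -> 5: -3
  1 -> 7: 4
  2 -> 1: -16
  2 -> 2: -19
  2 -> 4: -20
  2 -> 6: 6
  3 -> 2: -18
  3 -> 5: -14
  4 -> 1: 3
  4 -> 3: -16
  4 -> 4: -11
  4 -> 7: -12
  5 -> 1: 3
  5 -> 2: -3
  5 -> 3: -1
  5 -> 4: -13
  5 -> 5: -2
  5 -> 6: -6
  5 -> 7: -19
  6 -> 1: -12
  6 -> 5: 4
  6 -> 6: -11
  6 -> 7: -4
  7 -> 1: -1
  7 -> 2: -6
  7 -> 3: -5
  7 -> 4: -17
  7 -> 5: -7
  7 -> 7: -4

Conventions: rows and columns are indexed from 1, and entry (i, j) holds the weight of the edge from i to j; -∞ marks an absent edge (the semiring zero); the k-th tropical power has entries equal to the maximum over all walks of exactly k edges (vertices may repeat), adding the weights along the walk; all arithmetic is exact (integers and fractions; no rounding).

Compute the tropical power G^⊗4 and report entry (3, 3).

G^⊗2:
  [3, -2, -1, -13, -3, -9, 0]
  [-6, -38, -36, -29, 10, -5, 2]
  [-11, -17, -15, -27, -16, -12, -33]
  [-8, -18, -17, -10, 0, -∞, 7]
  [1, -5, -3, -10, 0, 3, 7]
  [7, 1, 3, -9, 2, -2, -8]
  [-4, -10, -8, -14, -4, 0, 3]
G^⊗3:
  [0, -6, -4, -10, 0, 4, 7]
  [13, 7, 9, -3, 8, 4, -2]
  [-13, -19, -17, -24, -8, -11, -7]
  [6, 1, 2, -10, 0, -6, 3]
  [6, 1, 2, -10, 7, 1, 5]
  [5, -1, 1, -6, 4, 7, 11]
  [2, -3, -2, -14, 4, -4, 0]
G^⊗4:
  [6, 1, 2, -10, 8, 0, 4]
  [11, 5, 7, 0, 10, 13, 17]
  [-5, -11, -9, -21, -7, -13, -9]
  [3, -3, -1, -7, 3, 7, 10]
  [10, 4, 6, -6, 5, 7, 10]
  [10, 5, 6, -6, 11, 5, 9]
  [7, 1, 3, -9, 2, 3, 6]
Key observation: the optimum is the walk 3->2->6->5->3, with weight (-18) + 6 + 4 + (-1) = -9.
Optimal value attained by: walk 3->2->6->5->3.
Answer: (G^⊗4)[3][3] = -9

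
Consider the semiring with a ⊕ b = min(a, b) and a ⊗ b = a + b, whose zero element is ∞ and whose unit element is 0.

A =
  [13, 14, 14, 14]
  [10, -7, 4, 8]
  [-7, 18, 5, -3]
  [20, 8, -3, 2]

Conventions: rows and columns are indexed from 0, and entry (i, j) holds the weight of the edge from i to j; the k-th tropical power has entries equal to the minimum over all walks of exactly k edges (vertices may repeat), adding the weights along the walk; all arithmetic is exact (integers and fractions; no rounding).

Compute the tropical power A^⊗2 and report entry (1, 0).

A^⊗2:
  [7, 7, 11, 11]
  [-3, -14, -3, 1]
  [-2, 5, -6, -1]
  [-10, 1, -1, -6]
Key observation: the optimum is the walk 1->2->0, with weight 4 + (-7) = -3.
Optimal value attained by: walk 1->2->0.
Answer: (A^⊗2)[1][0] = -3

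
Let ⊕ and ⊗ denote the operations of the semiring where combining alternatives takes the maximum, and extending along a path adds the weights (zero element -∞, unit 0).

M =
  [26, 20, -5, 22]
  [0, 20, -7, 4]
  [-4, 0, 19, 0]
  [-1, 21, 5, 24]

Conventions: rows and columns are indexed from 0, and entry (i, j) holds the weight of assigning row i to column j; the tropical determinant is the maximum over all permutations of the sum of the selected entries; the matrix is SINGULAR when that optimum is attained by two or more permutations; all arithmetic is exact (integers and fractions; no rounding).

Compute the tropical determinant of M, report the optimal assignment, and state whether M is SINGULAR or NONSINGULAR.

σ = (0, 1, 2, 3): 26 + 20 + 19 + 24 = 89
σ = (0, 1, 3, 2): 26 + 20 + 0 + 5 = 51
σ = (0, 2, 1, 3): 26 + (-7) + 0 + 24 = 43
σ = (0, 2, 3, 1): 26 + (-7) + 0 + 21 = 40
σ = (0, 3, 1, 2): 26 + 4 + 0 + 5 = 35
σ = (0, 3, 2, 1): 26 + 4 + 19 + 21 = 70
σ = (1, 0, 2, 3): 20 + 0 + 19 + 24 = 63
σ = (1, 0, 3, 2): 20 + 0 + 0 + 5 = 25
σ = (1, 2, 0, 3): 20 + (-7) + (-4) + 24 = 33
σ = (1, 2, 3, 0): 20 + (-7) + 0 + (-1) = 12
σ = (1, 3, 0, 2): 20 + 4 + (-4) + 5 = 25
σ = (1, 3, 2, 0): 20 + 4 + 19 + (-1) = 42
σ = (2, 0, 1, 3): (-5) + 0 + 0 + 24 = 19
σ = (2, 0, 3, 1): (-5) + 0 + 0 + 21 = 16
σ = (2, 1, 0, 3): (-5) + 20 + (-4) + 24 = 35
σ = (2, 1, 3, 0): (-5) + 20 + 0 + (-1) = 14
σ = (2, 3, 0, 1): (-5) + 4 + (-4) + 21 = 16
σ = (2, 3, 1, 0): (-5) + 4 + 0 + (-1) = -2
σ = (3, 0, 1, 2): 22 + 0 + 0 + 5 = 27
σ = (3, 0, 2, 1): 22 + 0 + 19 + 21 = 62
σ = (3, 1, 0, 2): 22 + 20 + (-4) + 5 = 43
σ = (3, 1, 2, 0): 22 + 20 + 19 + (-1) = 60
σ = (3, 2, 0, 1): 22 + (-7) + (-4) + 21 = 32
σ = (3, 2, 1, 0): 22 + (-7) + 0 + (-1) = 14
Optimal value attained by: σ = (0, 1, 2, 3).
Answer: det⊕(M) = 89; verdict: NONSINGULAR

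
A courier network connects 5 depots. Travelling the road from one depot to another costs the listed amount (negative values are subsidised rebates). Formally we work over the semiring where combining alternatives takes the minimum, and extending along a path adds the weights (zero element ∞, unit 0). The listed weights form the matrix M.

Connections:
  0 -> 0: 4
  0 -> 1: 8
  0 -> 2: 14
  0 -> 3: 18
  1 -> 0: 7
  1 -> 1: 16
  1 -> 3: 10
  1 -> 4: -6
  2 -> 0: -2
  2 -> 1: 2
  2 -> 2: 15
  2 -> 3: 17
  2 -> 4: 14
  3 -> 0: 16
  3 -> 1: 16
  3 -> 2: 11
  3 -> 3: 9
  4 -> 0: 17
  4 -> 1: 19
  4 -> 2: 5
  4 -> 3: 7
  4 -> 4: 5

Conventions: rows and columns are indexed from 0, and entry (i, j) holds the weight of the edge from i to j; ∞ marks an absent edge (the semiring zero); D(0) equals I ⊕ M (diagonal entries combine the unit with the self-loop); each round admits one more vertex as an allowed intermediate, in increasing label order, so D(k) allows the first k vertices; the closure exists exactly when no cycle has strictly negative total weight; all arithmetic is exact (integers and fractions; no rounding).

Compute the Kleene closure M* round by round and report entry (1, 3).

D(0):
  [0, 8, 14, 18, ∞]
  [7, 0, ∞, 10, -6]
  [-2, 2, 0, 17, 14]
  [16, 16, 11, 0, ∞]
  [17, 19, 5, 7, 0]
D(1):
  [0, 8, 14, 18, ∞]
  [7, 0, 21, 10, -6]
  [-2, 2, 0, 16, 14]
  [16, 16, 11, 0, ∞]
  [17, 19, 5, 7, 0]
D(2):
  [0, 8, 14, 18, 2]
  [7, 0, 21, 10, -6]
  [-2, 2, 0, 12, -4]
  [16, 16, 11, 0, 10]
  [17, 19, 5, 7, 0]
D(3):
  [0, 8, 14, 18, 2]
  [7, 0, 21, 10, -6]
  [-2, 2, 0, 12, -4]
  [9, 13, 11, 0, 7]
  [3, 7, 5, 7, 0]
D(4):
  [0, 8, 14, 18, 2]
  [7, 0, 21, 10, -6]
  [-2, 2, 0, 12, -4]
  [9, 13, 11, 0, 7]
  [3, 7, 5, 7, 0]
D(5):
  [0, 8, 7, 9, 2]
  [-3, 0, -1, 1, -6]
  [-2, 2, 0, 3, -4]
  [9, 13, 11, 0, 7]
  [3, 7, 5, 7, 0]
Answer: M*[1][3] = 1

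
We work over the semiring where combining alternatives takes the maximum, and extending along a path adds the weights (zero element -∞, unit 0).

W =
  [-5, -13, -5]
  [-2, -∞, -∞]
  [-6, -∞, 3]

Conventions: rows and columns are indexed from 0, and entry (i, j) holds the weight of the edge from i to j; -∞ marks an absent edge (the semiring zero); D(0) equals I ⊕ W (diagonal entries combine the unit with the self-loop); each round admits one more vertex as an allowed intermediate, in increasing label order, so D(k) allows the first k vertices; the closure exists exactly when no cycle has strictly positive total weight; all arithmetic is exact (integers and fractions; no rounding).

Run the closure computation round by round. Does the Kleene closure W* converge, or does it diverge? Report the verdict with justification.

Detection: at round 0, diagonal entry (2, 2) turns strictly positive.
Key observation: the cycle 2->2 has total weight 3, which is strictly positive.
Answer: DIVERGES — positive cycle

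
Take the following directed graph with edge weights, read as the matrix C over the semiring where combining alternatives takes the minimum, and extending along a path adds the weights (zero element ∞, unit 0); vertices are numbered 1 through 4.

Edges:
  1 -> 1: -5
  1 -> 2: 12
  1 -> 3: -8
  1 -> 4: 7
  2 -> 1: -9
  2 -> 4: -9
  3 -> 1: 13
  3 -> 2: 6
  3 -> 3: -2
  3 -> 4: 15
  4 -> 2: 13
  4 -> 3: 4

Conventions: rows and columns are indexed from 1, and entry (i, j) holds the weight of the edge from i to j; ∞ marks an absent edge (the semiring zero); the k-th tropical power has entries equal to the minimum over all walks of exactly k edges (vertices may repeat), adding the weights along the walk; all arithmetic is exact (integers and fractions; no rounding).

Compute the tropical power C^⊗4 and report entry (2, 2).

C^⊗2:
  [-10, -2, -13, 2]
  [-14, 3, -17, -2]
  [-3, 4, -4, -3]
  [4, 10, 2, 4]
C^⊗3:
  [-15, -7, -18, -11]
  [-19, -11, -22, -7]
  [-8, 2, -11, -5]
  [-1, 8, -4, 1]
C^⊗4:
  [-20, -12, -23, -16]
  [-24, -16, -27, -20]
  [-13, -5, -16, -7]
  [-6, 2, -9, -1]
Key observation: the optimum is the walk 2->1->1->3->2, with weight (-9) + (-5) + (-8) + 6 = -16.
Optimal value attained by: walk 2->1->1->3->2.
Answer: (C^⊗4)[2][2] = -16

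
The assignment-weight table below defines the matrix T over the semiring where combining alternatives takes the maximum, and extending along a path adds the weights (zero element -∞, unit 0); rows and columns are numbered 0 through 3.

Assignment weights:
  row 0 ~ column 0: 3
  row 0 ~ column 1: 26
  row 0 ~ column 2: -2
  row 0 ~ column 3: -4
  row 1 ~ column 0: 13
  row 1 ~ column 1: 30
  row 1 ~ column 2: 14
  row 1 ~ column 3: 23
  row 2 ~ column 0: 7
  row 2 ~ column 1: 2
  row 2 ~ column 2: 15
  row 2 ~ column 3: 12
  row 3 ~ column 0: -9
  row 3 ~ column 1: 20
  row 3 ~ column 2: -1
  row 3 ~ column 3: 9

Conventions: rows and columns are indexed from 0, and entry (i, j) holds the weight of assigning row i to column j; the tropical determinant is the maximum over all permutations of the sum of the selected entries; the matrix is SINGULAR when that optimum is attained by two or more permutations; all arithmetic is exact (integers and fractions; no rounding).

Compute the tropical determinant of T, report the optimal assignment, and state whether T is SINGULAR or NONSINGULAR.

σ = (0, 1, 2, 3): 3 + 30 + 15 + 9 = 57
σ = (0, 1, 3, 2): 3 + 30 + 12 + (-1) = 44
σ = (0, 2, 1, 3): 3 + 14 + 2 + 9 = 28
σ = (0, 2, 3, 1): 3 + 14 + 12 + 20 = 49
σ = (0, 3, 1, 2): 3 + 23 + 2 + (-1) = 27
σ = (0, 3, 2, 1): 3 + 23 + 15 + 20 = 61
σ = (1, 0, 2, 3): 26 + 13 + 15 + 9 = 63
σ = (1, 0, 3, 2): 26 + 13 + 12 + (-1) = 50
σ = (1, 2, 0, 3): 26 + 14 + 7 + 9 = 56
σ = (1, 2, 3, 0): 26 + 14 + 12 + (-9) = 43
σ = (1, 3, 0, 2): 26 + 23 + 7 + (-1) = 55
σ = (1, 3, 2, 0): 26 + 23 + 15 + (-9) = 55
σ = (2, 0, 1, 3): (-2) + 13 + 2 + 9 = 22
σ = (2, 0, 3, 1): (-2) + 13 + 12 + 20 = 43
σ = (2, 1, 0, 3): (-2) + 30 + 7 + 9 = 44
σ = (2, 1, 3, 0): (-2) + 30 + 12 + (-9) = 31
σ = (2, 3, 0, 1): (-2) + 23 + 7 + 20 = 48
σ = (2, 3, 1, 0): (-2) + 23 + 2 + (-9) = 14
σ = (3, 0, 1, 2): (-4) + 13 + 2 + (-1) = 10
σ = (3, 0, 2, 1): (-4) + 13 + 15 + 20 = 44
σ = (3, 1, 0, 2): (-4) + 30 + 7 + (-1) = 32
σ = (3, 1, 2, 0): (-4) + 30 + 15 + (-9) = 32
σ = (3, 2, 0, 1): (-4) + 14 + 7 + 20 = 37
σ = (3, 2, 1, 0): (-4) + 14 + 2 + (-9) = 3
Optimal value attained by: σ = (1, 0, 2, 3).
Answer: det⊕(T) = 63; verdict: NONSINGULAR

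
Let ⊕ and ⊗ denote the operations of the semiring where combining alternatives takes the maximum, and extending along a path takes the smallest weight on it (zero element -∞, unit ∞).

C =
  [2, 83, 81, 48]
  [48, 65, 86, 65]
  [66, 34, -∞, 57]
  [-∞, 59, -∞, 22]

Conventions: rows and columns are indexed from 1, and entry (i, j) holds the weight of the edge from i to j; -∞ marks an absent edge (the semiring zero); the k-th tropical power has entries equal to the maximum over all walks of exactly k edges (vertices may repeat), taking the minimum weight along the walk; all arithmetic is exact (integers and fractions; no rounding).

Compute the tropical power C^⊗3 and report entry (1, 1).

C^⊗2:
  [66, 65, 83, 65]
  [66, 65, 65, 65]
  [34, 66, 66, 48]
  [48, 59, 59, 59]
C^⊗3:
  [66, 66, 66, 65]
  [65, 66, 66, 65]
  [66, 65, 66, 65]
  [59, 59, 59, 59]
Key observation: the optimum is the walk 1->2->3->1, with weight 83 min 86 min 66 = 66.
Optimal value attained by: walk 1->2->3->1.
Answer: (C^⊗3)[1][1] = 66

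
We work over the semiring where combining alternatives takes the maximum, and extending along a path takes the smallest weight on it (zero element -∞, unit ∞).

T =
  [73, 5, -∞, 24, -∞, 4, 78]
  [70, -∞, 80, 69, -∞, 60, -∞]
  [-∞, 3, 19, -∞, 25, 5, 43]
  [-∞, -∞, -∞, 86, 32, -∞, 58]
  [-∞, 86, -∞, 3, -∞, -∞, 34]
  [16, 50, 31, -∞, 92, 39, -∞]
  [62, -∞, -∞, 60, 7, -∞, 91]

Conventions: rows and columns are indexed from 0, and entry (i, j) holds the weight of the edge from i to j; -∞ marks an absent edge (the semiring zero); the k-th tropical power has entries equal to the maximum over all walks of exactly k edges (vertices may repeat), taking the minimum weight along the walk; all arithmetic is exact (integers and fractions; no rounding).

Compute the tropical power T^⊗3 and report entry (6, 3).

T^⊗2:
  [73, 5, 5, 60, 24, 5, 78]
  [70, 50, 31, 69, 60, 39, 70]
  [43, 25, 19, 43, 19, 5, 43]
  [58, 32, -∞, 86, 32, -∞, 58]
  [70, -∞, 80, 69, 7, 60, 34]
  [50, 86, 50, 50, 39, 50, 34]
  [62, 7, -∞, 60, 32, 4, 91]
T^⊗3:
  [73, 24, 5, 60, 32, 5, 78]
  [70, 60, 50, 69, 39, 50, 70]
  [43, 19, 25, 43, 32, 25, 43]
  [58, 32, 32, 86, 32, 32, 58]
  [70, 50, 31, 69, 60, 39, 70]
  [70, 50, 80, 69, 50, 60, 50]
  [62, 32, 7, 60, 32, 7, 91]
Key observation: the optimum is the walk 6->0->6->3, with weight 62 min 78 min 60 = 60.
Optimal value attained by: walk 6->0->6->3.
Answer: (T^⊗3)[6][3] = 60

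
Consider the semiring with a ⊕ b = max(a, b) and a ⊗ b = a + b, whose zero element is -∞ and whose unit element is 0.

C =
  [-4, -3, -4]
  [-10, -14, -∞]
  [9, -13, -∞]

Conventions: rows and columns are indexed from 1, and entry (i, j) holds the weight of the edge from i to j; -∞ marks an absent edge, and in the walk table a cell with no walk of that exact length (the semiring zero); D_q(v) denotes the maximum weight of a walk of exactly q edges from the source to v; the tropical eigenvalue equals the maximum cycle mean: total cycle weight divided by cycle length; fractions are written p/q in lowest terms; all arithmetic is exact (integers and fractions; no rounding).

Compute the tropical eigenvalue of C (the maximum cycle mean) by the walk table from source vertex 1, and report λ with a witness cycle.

q=0: [0, -∞, -∞]
q=1: [-4, -3, -4]
q=2: [5, -7, -8]
q=3: [1, 2, 1]
Optimal cycle mean attained by: cycle 1->3->1, total (-4) + 9, length 2.
Answer: λ = 5/2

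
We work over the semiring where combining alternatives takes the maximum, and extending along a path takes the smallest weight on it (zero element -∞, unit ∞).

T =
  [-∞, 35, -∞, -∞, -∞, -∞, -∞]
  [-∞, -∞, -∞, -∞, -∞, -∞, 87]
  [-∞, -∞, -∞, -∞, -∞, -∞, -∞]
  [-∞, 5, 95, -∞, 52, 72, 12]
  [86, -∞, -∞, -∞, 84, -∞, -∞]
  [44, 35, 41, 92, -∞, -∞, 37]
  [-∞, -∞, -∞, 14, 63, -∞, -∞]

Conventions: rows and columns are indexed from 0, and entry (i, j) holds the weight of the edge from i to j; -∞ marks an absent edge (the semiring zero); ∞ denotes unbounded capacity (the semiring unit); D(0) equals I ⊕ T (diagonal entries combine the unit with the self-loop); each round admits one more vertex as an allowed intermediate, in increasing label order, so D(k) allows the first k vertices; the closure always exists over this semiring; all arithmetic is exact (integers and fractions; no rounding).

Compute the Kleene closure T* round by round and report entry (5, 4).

D(0):
  [∞, 35, -∞, -∞, -∞, -∞, -∞]
  [-∞, ∞, -∞, -∞, -∞, -∞, 87]
  [-∞, -∞, ∞, -∞, -∞, -∞, -∞]
  [-∞, 5, 95, ∞, 52, 72, 12]
  [86, -∞, -∞, -∞, ∞, -∞, -∞]
  [44, 35, 41, 92, -∞, ∞, 37]
  [-∞, -∞, -∞, 14, 63, -∞, ∞]
D(1):
  [∞, 35, -∞, -∞, -∞, -∞, -∞]
  [-∞, ∞, -∞, -∞, -∞, -∞, 87]
  [-∞, -∞, ∞, -∞, -∞, -∞, -∞]
  [-∞, 5, 95, ∞, 52, 72, 12]
  [86, 35, -∞, -∞, ∞, -∞, -∞]
  [44, 35, 41, 92, -∞, ∞, 37]
  [-∞, -∞, -∞, 14, 63, -∞, ∞]
D(2):
  [∞, 35, -∞, -∞, -∞, -∞, 35]
  [-∞, ∞, -∞, -∞, -∞, -∞, 87]
  [-∞, -∞, ∞, -∞, -∞, -∞, -∞]
  [-∞, 5, 95, ∞, 52, 72, 12]
  [86, 35, -∞, -∞, ∞, -∞, 35]
  [44, 35, 41, 92, -∞, ∞, 37]
  [-∞, -∞, -∞, 14, 63, -∞, ∞]
D(3):
  [∞, 35, -∞, -∞, -∞, -∞, 35]
  [-∞, ∞, -∞, -∞, -∞, -∞, 87]
  [-∞, -∞, ∞, -∞, -∞, -∞, -∞]
  [-∞, 5, 95, ∞, 52, 72, 12]
  [86, 35, -∞, -∞, ∞, -∞, 35]
  [44, 35, 41, 92, -∞, ∞, 37]
  [-∞, -∞, -∞, 14, 63, -∞, ∞]
D(4):
  [∞, 35, -∞, -∞, -∞, -∞, 35]
  [-∞, ∞, -∞, -∞, -∞, -∞, 87]
  [-∞, -∞, ∞, -∞, -∞, -∞, -∞]
  [-∞, 5, 95, ∞, 52, 72, 12]
  [86, 35, -∞, -∞, ∞, -∞, 35]
  [44, 35, 92, 92, 52, ∞, 37]
  [-∞, 5, 14, 14, 63, 14, ∞]
D(5):
  [∞, 35, -∞, -∞, -∞, -∞, 35]
  [-∞, ∞, -∞, -∞, -∞, -∞, 87]
  [-∞, -∞, ∞, -∞, -∞, -∞, -∞]
  [52, 35, 95, ∞, 52, 72, 35]
  [86, 35, -∞, -∞, ∞, -∞, 35]
  [52, 35, 92, 92, 52, ∞, 37]
  [63, 35, 14, 14, 63, 14, ∞]
D(6):
  [∞, 35, -∞, -∞, -∞, -∞, 35]
  [-∞, ∞, -∞, -∞, -∞, -∞, 87]
  [-∞, -∞, ∞, -∞, -∞, -∞, -∞]
  [52, 35, 95, ∞, 52, 72, 37]
  [86, 35, -∞, -∞, ∞, -∞, 35]
  [52, 35, 92, 92, 52, ∞, 37]
  [63, 35, 14, 14, 63, 14, ∞]
D(7):
  [∞, 35, 14, 14, 35, 14, 35]
  [63, ∞, 14, 14, 63, 14, 87]
  [-∞, -∞, ∞, -∞, -∞, -∞, -∞]
  [52, 35, 95, ∞, 52, 72, 37]
  [86, 35, 14, 14, ∞, 14, 35]
  [52, 35, 92, 92, 52, ∞, 37]
  [63, 35, 14, 14, 63, 14, ∞]
Answer: T*[5][4] = 52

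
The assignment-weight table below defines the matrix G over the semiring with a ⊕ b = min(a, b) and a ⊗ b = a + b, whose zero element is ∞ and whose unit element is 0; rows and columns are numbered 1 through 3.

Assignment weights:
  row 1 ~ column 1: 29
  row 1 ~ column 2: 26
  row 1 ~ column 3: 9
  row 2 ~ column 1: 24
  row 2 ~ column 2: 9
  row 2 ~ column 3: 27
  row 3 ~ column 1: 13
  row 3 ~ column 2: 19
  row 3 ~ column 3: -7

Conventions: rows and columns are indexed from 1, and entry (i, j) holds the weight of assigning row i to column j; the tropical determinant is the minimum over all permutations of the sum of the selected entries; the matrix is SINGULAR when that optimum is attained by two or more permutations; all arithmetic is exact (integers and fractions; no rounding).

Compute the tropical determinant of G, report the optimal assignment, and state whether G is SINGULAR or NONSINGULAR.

σ = (1, 2, 3): 29 + 9 + (-7) = 31
σ = (1, 3, 2): 29 + 27 + 19 = 75
σ = (2, 1, 3): 26 + 24 + (-7) = 43
σ = (2, 3, 1): 26 + 27 + 13 = 66
σ = (3, 1, 2): 9 + 24 + 19 = 52
σ = (3, 2, 1): 9 + 9 + 13 = 31
Optimal value attained by: σ = (1, 2, 3).
Answer: det⊕(G) = 31; verdict: SINGULAR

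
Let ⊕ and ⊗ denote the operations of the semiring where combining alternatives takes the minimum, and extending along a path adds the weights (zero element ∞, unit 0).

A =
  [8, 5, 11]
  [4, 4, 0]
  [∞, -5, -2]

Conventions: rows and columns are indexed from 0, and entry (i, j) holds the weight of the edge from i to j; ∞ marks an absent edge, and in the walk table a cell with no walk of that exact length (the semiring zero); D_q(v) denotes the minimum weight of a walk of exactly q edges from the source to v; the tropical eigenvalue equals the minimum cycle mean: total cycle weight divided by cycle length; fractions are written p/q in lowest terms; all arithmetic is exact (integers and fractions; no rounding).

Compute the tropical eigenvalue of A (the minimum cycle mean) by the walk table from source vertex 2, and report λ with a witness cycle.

q=0: [∞, ∞, 0]
q=1: [∞, -5, -2]
q=2: [-1, -7, -5]
q=3: [-3, -10, -7]
Optimal cycle mean attained by: cycle 1->2->1, total 0 + (-5), length 2.
Answer: λ = -5/2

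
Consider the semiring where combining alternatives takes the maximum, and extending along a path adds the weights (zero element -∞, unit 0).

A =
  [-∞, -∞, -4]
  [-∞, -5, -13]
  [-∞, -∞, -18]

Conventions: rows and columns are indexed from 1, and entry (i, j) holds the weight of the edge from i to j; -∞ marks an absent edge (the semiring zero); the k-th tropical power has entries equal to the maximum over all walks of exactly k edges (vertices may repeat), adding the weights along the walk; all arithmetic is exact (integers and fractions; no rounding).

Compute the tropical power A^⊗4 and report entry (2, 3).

A^⊗2:
  [-∞, -∞, -22]
  [-∞, -10, -18]
  [-∞, -∞, -36]
A^⊗3:
  [-∞, -∞, -40]
  [-∞, -15, -23]
  [-∞, -∞, -54]
A^⊗4:
  [-∞, -∞, -58]
  [-∞, -20, -28]
  [-∞, -∞, -72]
Key observation: the optimum is the walk 2->2->2->2->3, with weight (-5) + (-5) + (-5) + (-13) = -28.
Optimal value attained by: walk 2->2->2->2->3.
Answer: (A^⊗4)[2][3] = -28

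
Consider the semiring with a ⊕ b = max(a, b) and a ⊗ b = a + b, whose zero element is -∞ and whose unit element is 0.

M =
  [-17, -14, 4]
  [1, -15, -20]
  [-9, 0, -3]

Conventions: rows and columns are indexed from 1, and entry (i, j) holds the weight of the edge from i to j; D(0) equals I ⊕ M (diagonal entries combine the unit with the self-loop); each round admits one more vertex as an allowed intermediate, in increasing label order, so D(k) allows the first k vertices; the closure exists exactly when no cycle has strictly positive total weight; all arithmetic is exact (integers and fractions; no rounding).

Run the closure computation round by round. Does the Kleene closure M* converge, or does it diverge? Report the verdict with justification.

D(0):
  [0, -14, 4]
  [1, 0, -20]
  [-9, 0, 0]
D(1):
  [0, -14, 4]
  [1, 0, 5]
  [-9, 0, 0]
Detection: at round 2, diagonal entry (3, 3) turns strictly positive.
Key observation: the cycle 3->2->1->3 has total weight 0 + 1 + 4, which is strictly positive.
Answer: DIVERGES — positive cycle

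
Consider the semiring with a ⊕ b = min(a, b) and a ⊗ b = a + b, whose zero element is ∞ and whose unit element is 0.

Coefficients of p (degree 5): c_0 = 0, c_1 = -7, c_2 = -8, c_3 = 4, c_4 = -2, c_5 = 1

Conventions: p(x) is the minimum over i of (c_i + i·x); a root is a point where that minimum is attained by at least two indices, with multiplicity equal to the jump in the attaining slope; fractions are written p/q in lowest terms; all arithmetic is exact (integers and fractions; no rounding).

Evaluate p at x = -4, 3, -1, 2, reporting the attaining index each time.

p(-4) = min(0+0·(-4)=0, -7+1·(-4)=-11, -8+2·(-4)=-16, 4+3·(-4)=-8, -2+4·(-4)=-18, 1+5·(-4)=-19) = -19 (attained by i=5)
p(3) = min(0+0·3=0, -7+1·3=-4, -8+2·3=-2, 4+3·3=13, -2+4·3=10, 1+5·3=16) = -4 (attained by i=1)
p(-1) = min(0+0·(-1)=0, -7+1·(-1)=-8, -8+2·(-1)=-10, 4+3·(-1)=1, -2+4·(-1)=-6, 1+5·(-1)=-4) = -10 (attained by i=2)
p(2) = min(0+0·2=0, -7+1·2=-5, -8+2·2=-4, 4+3·2=10, -2+4·2=6, 1+5·2=11) = -5 (attained by i=1)
Answer: p(-4) = -19; p(3) = -4; p(-1) = -10; p(2) = -5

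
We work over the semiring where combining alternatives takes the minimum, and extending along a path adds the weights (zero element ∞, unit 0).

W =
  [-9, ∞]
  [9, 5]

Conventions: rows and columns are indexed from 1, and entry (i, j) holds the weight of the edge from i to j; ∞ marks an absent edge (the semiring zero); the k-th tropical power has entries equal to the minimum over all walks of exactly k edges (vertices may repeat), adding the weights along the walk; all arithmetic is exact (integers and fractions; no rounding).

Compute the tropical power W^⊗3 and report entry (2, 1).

W^⊗2:
  [-18, ∞]
  [0, 10]
W^⊗3:
  [-27, ∞]
  [-9, 15]
Key observation: the optimum is the walk 2->1->1->1, with weight 9 + (-9) + (-9) = -9.
Optimal value attained by: walk 2->1->1->1.
Answer: (W^⊗3)[2][1] = -9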